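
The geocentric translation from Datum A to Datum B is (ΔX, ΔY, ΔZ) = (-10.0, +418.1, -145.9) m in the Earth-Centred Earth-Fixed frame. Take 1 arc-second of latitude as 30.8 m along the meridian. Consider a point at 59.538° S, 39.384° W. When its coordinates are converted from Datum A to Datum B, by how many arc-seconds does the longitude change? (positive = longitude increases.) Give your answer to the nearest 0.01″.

Δλ = 20.29″

sin φ = -0.861966, cos φ = 0.506967, sin λ = -0.634515, cos λ = 0.772911.
East component: ΔE = −sin λ·ΔX + cos λ·ΔY = −(-0.634515)(-10.0) + (0.772911)(418.1) = 316.81 m.
1° of latitude spans 3600 × 30.80 = 110880 m; at latitude φ, 1° of longitude spans that × cos φ = 56212.5 m, so Δλ = 316.81 / 56212.5 × 3600 = 20.289″.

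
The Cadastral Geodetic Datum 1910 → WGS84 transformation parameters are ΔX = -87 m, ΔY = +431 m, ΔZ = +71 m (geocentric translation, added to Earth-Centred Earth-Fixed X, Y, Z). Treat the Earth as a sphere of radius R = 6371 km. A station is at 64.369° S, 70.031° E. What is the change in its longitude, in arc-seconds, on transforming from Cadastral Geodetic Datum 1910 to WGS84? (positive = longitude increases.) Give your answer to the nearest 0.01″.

sin φ = -0.901599, cos φ = 0.432574, sin λ = 0.939878, cos λ = 0.341512.
East component: ΔE = −sin λ·ΔX + cos λ·ΔY = −(0.939878)(-87) + (0.341512)(431) = 228.96 m.
1° of latitude spans πR/180 = 111195 m; at latitude φ, 1° of longitude spans that × cos φ = 48100.0 m, so Δλ = 228.96 / 48100.0 × 3600 = 17.136″.

Δλ = 17.14″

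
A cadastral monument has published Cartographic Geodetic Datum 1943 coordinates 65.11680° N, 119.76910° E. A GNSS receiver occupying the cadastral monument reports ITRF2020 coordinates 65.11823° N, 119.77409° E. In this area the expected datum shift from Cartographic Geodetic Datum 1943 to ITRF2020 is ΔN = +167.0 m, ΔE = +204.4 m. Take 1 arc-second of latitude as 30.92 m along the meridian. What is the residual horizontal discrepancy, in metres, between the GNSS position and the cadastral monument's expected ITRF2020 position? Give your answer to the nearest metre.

30 m

Observed coordinate differences: Δφ = +0.00143°, Δλ = +0.00499°.
Converting to metres (1° lat = 111312 m, cos φ = 0.420770): observed ΔN = 159.2 m, observed ΔE = 233.7 m.
Subtracting the expected shift leaves a residual of 159.2 − (167.0) = -7.8 m north and 233.7 − (204.4) = 29.3 m east.
Residual distance = √((-7.8)² + 29.3²) = 30.3 m.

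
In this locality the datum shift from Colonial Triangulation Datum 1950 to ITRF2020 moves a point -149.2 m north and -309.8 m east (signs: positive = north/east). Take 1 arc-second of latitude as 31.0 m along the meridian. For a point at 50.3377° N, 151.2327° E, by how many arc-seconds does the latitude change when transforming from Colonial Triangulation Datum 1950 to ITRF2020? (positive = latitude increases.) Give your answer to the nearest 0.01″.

Δφ = -4.81″

1″ of latitude = 31.00 m, so Δφ = -149.2 / 31.00 = -4.813″.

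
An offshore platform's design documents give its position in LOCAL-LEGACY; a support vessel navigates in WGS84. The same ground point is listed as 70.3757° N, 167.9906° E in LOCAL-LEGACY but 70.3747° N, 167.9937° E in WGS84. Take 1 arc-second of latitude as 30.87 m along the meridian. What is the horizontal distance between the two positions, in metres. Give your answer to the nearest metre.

Δφ = 70.3747° − 70.3757° = -0.0010°; Δλ = 167.9937° − 167.9906° = +0.0031°.
1° of latitude = 3600 × 30.87 = 111132 m.
ΔN = Δφ × 111132 = -111.1 m; ΔE = Δλ × 111132 × cos(70.3757°) = +0.0031 × 111132 × 0.335851 = 115.7 m.
Distance = √(ΔE² + ΔN²) = √(115.7² + (-111.1)²) = 160.4 m.

160 m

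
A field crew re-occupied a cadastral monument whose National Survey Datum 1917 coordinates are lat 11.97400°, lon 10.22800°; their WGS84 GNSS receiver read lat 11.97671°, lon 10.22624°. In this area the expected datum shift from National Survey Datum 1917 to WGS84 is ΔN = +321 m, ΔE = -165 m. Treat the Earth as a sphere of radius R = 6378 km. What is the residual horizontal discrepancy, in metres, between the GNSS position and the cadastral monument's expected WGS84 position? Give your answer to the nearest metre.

33 m

Observed coordinate differences: Δφ = +0.00271°, Δλ = -0.00176°.
Converting to metres (1° lat = 111317 m, cos φ = 0.978242): observed ΔN = 301.7 m, observed ΔE = -191.7 m.
Subtracting the expected shift leaves a residual of 301.7 − (321) = -19.3 m north and -191.7 − (-165) = -26.7 m east.
Residual distance = √((-19.3)² + (-26.7)²) = 32.9 m.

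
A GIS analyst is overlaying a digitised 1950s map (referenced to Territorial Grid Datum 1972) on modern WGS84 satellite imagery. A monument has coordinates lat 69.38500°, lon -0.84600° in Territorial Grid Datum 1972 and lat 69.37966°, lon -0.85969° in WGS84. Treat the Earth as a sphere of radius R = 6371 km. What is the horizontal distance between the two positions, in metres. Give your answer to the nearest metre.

Δφ = 69.37966° − 69.38500° = -0.00534°; Δλ = -0.85969° − -0.84600° = -0.01369°.
1° along a meridian = πR/180 = 111195 m.
ΔN = Δφ × 111195 = -593.8 m; ΔE = Δλ × 111195 × cos(69.38500°) = -0.01369 × 111195 × 0.352087 = -536.0 m.
Distance = √(ΔE² + ΔN²) = √((-536.0)² + (-593.8)²) = 799.9 m.

800 m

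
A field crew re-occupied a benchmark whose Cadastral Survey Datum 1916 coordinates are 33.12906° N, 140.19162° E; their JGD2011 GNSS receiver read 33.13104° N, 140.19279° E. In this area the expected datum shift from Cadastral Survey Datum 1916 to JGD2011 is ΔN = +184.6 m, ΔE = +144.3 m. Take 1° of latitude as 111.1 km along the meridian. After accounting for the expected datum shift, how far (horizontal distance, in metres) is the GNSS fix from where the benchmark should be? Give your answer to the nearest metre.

50 m

Observed coordinate differences: Δφ = +0.00198°, Δλ = +0.00117°.
Converting to metres (1° lat = 111100 m, cos φ = 0.837442): observed ΔN = 220.0 m, observed ΔE = 108.9 m.
Subtracting the expected shift leaves a residual of 220.0 − (184.6) = 35.4 m north and 108.9 − (144.3) = -35.4 m east.
Residual distance = √(35.4² + (-35.4)²) = 50.1 m.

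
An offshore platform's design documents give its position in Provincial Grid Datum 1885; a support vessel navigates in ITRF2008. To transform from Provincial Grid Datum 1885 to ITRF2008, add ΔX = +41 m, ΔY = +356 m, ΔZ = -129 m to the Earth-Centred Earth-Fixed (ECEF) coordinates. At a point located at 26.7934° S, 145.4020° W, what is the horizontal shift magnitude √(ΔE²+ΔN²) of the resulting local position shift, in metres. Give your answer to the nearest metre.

349 m

The local east axis at (φ, λ) is (−sin λ, cos λ, 0), so ΔE = −sin(-145.4020°)·41 + cos(-145.4020°)·356 = -269.76 m.
The local north axis is (−sin φ cos λ, −sin φ sin λ, cos φ), giving ΔN = -15.213 − 91.121 − 115.150 = -221.48 m.
Horizontal magnitude = √(ΔE² + ΔN²) = √((-269.76)² + (-221.48)²) = 349.04 m.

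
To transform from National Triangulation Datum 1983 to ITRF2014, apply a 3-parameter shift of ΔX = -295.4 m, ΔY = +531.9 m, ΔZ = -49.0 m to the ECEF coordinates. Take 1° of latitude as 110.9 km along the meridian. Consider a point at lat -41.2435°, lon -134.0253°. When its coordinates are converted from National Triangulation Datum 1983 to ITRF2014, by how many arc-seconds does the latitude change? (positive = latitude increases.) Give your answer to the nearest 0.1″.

Δφ = -5.0″

sin φ = -0.659261, cos φ = 0.751915, sin λ = -0.719033, cos λ = -0.694976.
North component: ΔN = −sin φ cos λ·ΔX − sin φ sin λ·ΔY + cos φ·ΔZ = −(-0.659261)(-0.694976)(-295.4) − (-0.659261)(-0.719033)(531.9) + (0.751915)(-49.0) = -153.64 m.
1° of latitude spans 110900 m, so Δφ = -153.64 / 110900 × 3600 = -4.987″.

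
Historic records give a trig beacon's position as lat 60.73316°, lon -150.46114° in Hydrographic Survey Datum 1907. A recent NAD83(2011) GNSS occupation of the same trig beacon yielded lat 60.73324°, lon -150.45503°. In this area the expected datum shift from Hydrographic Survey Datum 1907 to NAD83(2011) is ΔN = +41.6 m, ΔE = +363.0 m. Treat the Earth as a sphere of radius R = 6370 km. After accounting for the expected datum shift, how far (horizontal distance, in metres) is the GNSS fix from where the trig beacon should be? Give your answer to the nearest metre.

45 m

Observed coordinate differences: Δφ = +0.00008°, Δλ = +0.00611°.
Converting to metres (1° lat = 111177 m, cos φ = 0.488878): observed ΔN = 8.9 m, observed ΔE = 332.1 m.
Subtracting the expected shift leaves a residual of 8.9 − (41.6) = -32.7 m north and 332.1 − (363.0) = -30.9 m east.
Residual distance = √((-32.7)² + (-30.9)²) = 45.0 m.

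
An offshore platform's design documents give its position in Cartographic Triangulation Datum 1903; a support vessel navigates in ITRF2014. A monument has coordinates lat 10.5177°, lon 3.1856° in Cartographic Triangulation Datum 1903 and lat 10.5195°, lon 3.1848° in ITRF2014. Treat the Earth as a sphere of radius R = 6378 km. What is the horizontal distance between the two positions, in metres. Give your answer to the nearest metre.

Δφ = 10.5195° − 10.5177° = +0.0018°; Δλ = 3.1848° − 3.1856° = -0.0008°.
1° along a meridian = πR/180 = 111317 m.
ΔN = Δφ × 111317 = 200.4 m; ΔE = Δλ × 111317 × cos(10.5177°) = -0.0008 × 111317 × 0.983199 = -87.6 m.
Distance = √(ΔE² + ΔN²) = √((-87.6)² + 200.4²) = 218.7 m.

219 m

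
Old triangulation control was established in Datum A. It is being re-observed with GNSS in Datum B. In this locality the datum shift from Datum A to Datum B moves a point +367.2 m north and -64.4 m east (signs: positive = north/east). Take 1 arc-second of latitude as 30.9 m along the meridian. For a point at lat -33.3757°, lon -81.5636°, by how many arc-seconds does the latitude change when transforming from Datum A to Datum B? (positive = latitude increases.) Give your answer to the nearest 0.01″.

1″ of latitude = 30.90 m, so Δφ = 367.2 / 30.90 = 11.883″.

Δφ = 11.88″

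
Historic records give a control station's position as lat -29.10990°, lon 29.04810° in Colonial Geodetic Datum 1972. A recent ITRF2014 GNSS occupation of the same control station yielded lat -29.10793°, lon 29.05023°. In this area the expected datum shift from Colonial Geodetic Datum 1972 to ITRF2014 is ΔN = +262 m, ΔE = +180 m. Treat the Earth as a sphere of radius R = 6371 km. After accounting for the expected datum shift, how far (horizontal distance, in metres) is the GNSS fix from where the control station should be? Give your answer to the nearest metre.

51 m

Observed coordinate differences: Δφ = +0.00197°, Δλ = +0.00213°.
Converting to metres (1° lat = 111195 m, cos φ = 0.873688): observed ΔN = 219.1 m, observed ΔE = 206.9 m.
Subtracting the expected shift leaves a residual of 219.1 − (262) = -42.9 m north and 206.9 − (180) = 26.9 m east.
Residual distance = √((-42.9)² + 26.9²) = 50.7 m.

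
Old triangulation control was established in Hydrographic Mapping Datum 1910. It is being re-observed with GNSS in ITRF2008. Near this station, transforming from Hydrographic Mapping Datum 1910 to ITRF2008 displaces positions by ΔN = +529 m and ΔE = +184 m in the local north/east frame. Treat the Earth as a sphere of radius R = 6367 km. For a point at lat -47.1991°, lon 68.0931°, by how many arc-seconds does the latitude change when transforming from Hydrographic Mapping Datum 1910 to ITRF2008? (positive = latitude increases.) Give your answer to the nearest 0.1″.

On a sphere of radius R, 1 rad of latitude = R, so Δφ = ΔN / R = 529.0 / 6367000 = 8.3085e-05 rad = 17.137″.

Δφ = 17.1″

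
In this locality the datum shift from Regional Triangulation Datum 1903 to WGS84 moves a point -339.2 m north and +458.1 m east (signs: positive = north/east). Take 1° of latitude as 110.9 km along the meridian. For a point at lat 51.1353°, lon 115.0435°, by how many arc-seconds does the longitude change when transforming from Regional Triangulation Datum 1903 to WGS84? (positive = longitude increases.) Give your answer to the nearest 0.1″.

Δλ = 23.7″

At latitude 51.1353°, cos φ = 0.627483.
1° of longitude at this latitude = 110.9 × cos φ = 69.59 km, so Δλ = 458.1 / 69587.9 = 0.0065830° = 23.699″.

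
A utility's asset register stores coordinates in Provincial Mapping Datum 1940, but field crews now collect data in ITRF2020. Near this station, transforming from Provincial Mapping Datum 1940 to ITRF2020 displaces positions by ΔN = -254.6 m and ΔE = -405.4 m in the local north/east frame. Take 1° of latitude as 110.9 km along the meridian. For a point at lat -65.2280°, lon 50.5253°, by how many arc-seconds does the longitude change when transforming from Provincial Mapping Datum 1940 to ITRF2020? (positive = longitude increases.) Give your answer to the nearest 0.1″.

Δλ = -31.4″

At latitude -65.2280°, cos φ = 0.419008.
1° of longitude at this latitude = 110.9 × cos φ = 46.47 km, so Δλ = -405.4 / 46468.0 = -0.0087243° = -31.407″.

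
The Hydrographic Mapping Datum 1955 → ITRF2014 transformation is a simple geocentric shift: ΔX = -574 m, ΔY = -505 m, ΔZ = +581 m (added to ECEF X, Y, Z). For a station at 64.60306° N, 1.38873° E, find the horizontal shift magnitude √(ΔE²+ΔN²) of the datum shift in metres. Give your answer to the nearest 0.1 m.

The local east axis at (φ, λ) is (−sin λ, cos λ, 0), so ΔE = −sin(1.38873°)·(-574) + cos(1.38873°)·(-505) = -490.94 m.
The local north axis is (−sin φ cos λ, −sin φ sin λ, cos φ), giving ΔN = 518.375 + 11.056 + 249.183 = 778.61 m.
Horizontal magnitude = √(ΔE² + ΔN²) = √((-490.94)² + 778.61²) = 920.47 m.

920.5 m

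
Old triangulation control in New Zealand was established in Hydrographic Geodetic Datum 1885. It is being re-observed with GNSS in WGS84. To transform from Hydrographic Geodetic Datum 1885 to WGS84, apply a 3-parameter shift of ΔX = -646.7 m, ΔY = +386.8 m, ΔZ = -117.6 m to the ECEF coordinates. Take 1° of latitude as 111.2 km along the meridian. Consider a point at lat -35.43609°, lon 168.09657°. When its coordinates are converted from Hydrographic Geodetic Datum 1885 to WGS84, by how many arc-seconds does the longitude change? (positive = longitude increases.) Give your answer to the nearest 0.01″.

sin φ = -0.579794, cos φ = 0.814763, sin λ = 0.206263, cos λ = -0.978497.
East component: ΔE = −sin λ·ΔX + cos λ·ΔY = −(0.206263)(-646.7) + (-0.978497)(386.8) = -245.09 m.
1° of latitude spans 111200 m; at latitude φ, 1° of longitude spans that × cos φ = 90601.6 m, so Δλ = -245.09 / 90601.6 × 3600 = -9.739″.

Δλ = -9.74″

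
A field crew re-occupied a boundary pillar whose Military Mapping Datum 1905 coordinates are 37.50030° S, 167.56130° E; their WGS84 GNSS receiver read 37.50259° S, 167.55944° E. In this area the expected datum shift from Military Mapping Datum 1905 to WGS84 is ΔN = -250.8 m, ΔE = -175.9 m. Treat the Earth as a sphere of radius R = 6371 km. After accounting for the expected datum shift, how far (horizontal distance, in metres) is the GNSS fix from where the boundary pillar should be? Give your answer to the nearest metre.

12 m

Observed coordinate differences: Δφ = -0.00229°, Δλ = -0.00186°.
Converting to metres (1° lat = 111195 m, cos φ = 0.793350): observed ΔN = -254.6 m, observed ΔE = -164.1 m.
Subtracting the expected shift leaves a residual of -254.6 − (-250.8) = -3.8 m north and -164.1 − (-175.9) = 11.8 m east.
Residual distance = √((-3.8)² + 11.8²) = 12.4 m.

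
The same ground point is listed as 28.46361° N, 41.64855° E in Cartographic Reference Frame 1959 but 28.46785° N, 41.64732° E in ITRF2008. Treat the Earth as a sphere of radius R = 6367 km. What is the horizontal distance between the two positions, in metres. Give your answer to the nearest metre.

Δφ = 28.46785° − 28.46361° = +0.00424°; Δλ = 41.64732° − 41.64855° = -0.00123°.
1° along a meridian = πR/180 = 111125 m.
ΔN = Δφ × 111125 = 471.2 m; ΔE = Δλ × 111125 × cos(28.46361°) = -0.00123 × 111125 × 0.879120 = -120.2 m.
Distance = √(ΔE² + ΔN²) = √((-120.2)² + 471.2²) = 486.3 m.

486 m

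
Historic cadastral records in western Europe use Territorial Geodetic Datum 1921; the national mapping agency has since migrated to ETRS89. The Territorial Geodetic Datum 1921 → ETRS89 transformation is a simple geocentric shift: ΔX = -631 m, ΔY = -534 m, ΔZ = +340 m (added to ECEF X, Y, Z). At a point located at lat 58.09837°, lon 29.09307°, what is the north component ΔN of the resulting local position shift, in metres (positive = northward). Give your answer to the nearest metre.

The local north axis is (−sin φ cos λ, −sin φ sin λ, cos φ), giving ΔN = 468.104 + 220.429 + 179.677 = 868.21 m.

ΔN = 868 m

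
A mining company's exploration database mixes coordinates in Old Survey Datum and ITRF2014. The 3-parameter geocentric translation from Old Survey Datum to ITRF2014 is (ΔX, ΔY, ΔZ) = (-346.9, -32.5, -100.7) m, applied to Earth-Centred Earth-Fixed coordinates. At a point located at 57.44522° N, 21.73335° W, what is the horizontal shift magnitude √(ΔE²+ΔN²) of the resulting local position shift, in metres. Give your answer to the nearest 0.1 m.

At φ = 57.44522°, λ = -21.73335°: sin φ = 0.842877, cos φ = 0.538106, sin λ = -0.370288, cos λ = 0.928917.
ΔE = −sin λ·ΔX + cos λ·ΔY = −(-0.370288)·(-346.9) + (0.928917)·(-32.5) = -158.64 m.
ΔN = −sin φ cos λ·ΔX − sin φ sin λ·ΔY + cos φ·ΔZ = −(0.842877)(0.928917)(-346.9) − (0.842877)(-0.370288)(-32.5) + (0.538106)(-100.7) = 207.28 m.
Horizontal magnitude = √(ΔE² + ΔN²) = √((-158.64)² + 207.28²) = 261.02 m.

261.0 m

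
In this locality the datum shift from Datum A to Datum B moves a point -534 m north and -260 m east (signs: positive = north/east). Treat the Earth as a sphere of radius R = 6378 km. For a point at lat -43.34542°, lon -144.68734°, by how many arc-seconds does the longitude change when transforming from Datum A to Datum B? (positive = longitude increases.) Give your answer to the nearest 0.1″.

At latitude -43.34542°, cos φ = 0.727229.
One radian of longitude at latitude φ spans R cos φ, so Δλ = ΔE / (R cos φ) = -260.0 / (6378000 × 0.727229) = -5.6055e-05 rad = -11.562″.

Δλ = -11.6″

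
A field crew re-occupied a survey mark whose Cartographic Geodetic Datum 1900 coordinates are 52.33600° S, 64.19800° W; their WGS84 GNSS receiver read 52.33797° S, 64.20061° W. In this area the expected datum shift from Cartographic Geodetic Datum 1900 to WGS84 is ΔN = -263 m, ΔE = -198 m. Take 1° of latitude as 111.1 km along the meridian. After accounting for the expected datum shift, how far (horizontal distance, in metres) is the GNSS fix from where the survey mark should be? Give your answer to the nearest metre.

49 m

Observed coordinate differences: Δφ = -0.00197°, Δλ = -0.00261°.
Converting to metres (1° lat = 111100 m, cos φ = 0.611030): observed ΔN = -218.9 m, observed ΔE = -177.2 m.
Subtracting the expected shift leaves a residual of -218.9 − (-263) = 44.1 m north and -177.2 − (-198) = 20.8 m east.
Residual distance = √(44.1² + 20.8²) = 48.8 m.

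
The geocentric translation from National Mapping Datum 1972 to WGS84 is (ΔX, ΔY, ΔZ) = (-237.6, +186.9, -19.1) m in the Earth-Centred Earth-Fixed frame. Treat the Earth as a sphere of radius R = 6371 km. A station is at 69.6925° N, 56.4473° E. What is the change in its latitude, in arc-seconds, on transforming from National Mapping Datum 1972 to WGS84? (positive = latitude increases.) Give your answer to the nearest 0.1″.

Δφ = -1.0″

sin φ = 0.937844, cos φ = 0.347058, sin λ = 0.833378, cos λ = 0.552704.
North component: ΔN = −sin φ cos λ·ΔX − sin φ sin λ·ΔY + cos φ·ΔZ = −(0.937844)(0.552704)(-237.6) − (0.937844)(0.833378)(186.9) + (0.347058)(-19.1) = -29.55 m.
1° of latitude spans πR/180 = 111195 m, so Δφ = -29.55 / 111195 × 3600 = -0.957″.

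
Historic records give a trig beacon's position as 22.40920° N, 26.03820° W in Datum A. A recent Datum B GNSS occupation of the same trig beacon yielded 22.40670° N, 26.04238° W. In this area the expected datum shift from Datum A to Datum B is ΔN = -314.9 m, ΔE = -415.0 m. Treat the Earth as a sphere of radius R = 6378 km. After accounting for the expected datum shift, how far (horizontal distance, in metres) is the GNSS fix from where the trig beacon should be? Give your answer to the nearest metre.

40 m

Observed coordinate differences: Δφ = -0.00250°, Δλ = -0.00418°.
Converting to metres (1° lat = 111317 m, cos φ = 0.924485): observed ΔN = -278.3 m, observed ΔE = -430.2 m.
Subtracting the expected shift leaves a residual of -278.3 − (-314.9) = 36.6 m north and -430.2 − (-415.0) = -15.2 m east.
Residual distance = √(36.6² + (-15.2)²) = 39.6 m.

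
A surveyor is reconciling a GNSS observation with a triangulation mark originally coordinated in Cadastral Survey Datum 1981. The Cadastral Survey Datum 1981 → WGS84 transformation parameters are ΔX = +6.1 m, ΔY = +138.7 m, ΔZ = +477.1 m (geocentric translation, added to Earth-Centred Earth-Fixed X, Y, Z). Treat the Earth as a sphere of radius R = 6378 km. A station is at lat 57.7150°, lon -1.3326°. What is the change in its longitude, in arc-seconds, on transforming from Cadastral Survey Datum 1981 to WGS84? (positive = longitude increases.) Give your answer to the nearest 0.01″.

sin φ = 0.845402, cos φ = 0.534131, sin λ = -0.023256, cos λ = 0.999730.
East component: ΔE = −sin λ·ΔX + cos λ·ΔY = −(-0.023256)(6.1) + (0.999730)(138.7) = 138.80 m.
1° of latitude spans πR/180 = 111317 m; at latitude φ, 1° of longitude spans that × cos φ = 59457.9 m, so Δλ = 138.80 / 59457.9 × 3600 = 8.404″.

Δλ = 8.40″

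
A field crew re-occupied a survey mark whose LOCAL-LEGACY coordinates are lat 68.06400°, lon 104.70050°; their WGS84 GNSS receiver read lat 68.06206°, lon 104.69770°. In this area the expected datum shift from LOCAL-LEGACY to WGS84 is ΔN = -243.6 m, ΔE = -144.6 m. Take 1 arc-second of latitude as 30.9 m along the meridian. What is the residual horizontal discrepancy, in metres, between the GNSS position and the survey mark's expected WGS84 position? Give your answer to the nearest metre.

40 m

Observed coordinate differences: Δφ = -0.00194°, Δλ = -0.00280°.
Converting to metres (1° lat = 111240 m, cos φ = 0.373571): observed ΔN = -215.8 m, observed ΔE = -116.4 m.
Subtracting the expected shift leaves a residual of -215.8 − (-243.6) = 27.8 m north and -116.4 − (-144.6) = 28.2 m east.
Residual distance = √(27.8² + 28.2²) = 39.6 m.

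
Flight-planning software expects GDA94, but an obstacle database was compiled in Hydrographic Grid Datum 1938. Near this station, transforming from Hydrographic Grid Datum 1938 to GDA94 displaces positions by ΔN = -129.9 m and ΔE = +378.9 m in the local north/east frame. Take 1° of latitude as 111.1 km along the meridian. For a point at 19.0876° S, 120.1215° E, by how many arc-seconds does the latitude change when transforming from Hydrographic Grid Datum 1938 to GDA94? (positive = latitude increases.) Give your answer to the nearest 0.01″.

Δφ = -4.21″

1° of latitude = 111.1 km, so Δφ = -129.9 / 111100 = -0.0011692° = -4.209″.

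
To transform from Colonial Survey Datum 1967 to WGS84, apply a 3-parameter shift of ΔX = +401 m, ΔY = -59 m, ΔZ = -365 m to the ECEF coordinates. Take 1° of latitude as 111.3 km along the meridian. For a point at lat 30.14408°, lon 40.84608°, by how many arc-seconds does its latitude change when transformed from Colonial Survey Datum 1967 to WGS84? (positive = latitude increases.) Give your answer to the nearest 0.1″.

sin φ = 0.502176, cos φ = 0.864765, sin λ = 0.654029, cos λ = 0.756469.
North component: ΔN = −sin φ cos λ·ΔX − sin φ sin λ·ΔY + cos φ·ΔZ = −(0.502176)(0.756469)(401) − (0.502176)(0.654029)(-59) + (0.864765)(-365) = -448.59 m.
1° of latitude spans 111300 m, so Δφ = -448.59 / 111300 × 3600 = -14.510″.

Δφ = -14.5″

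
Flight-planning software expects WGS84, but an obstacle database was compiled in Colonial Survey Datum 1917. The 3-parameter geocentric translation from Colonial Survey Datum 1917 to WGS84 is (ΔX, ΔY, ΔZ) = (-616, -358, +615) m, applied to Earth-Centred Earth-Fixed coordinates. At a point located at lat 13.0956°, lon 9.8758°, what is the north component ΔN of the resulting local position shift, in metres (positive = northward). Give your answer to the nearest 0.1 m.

At φ = 13.0956°, λ = 9.8758°: sin φ = 0.226577, cos φ = 0.973993, sin λ = 0.171513, cos λ = 0.985182.
ΔN = −sin φ cos λ·ΔX − sin φ sin λ·ΔY + cos φ·ΔZ = −(0.226577)(0.985182)(-616) − (0.226577)(0.171513)(-358) + (0.973993)(615) = 750.42 m.

ΔN = 750.4 m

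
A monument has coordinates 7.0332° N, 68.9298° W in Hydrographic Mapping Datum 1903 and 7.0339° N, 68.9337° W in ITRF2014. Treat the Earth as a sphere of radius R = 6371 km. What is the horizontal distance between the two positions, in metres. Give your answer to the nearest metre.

437 m

Δφ = 7.0339° − 7.0332° = +0.0007°; Δλ = -68.9337° − -68.9298° = -0.0039°.
1° along a meridian = πR/180 = 111195 m.
ΔN = Δφ × 111195 = 77.8 m; ΔE = Δλ × 111195 × cos(7.0332°) = -0.0039 × 111195 × 0.992475 = -430.4 m.
Distance = √(ΔE² + ΔN²) = √((-430.4)² + 77.8²) = 437.4 m.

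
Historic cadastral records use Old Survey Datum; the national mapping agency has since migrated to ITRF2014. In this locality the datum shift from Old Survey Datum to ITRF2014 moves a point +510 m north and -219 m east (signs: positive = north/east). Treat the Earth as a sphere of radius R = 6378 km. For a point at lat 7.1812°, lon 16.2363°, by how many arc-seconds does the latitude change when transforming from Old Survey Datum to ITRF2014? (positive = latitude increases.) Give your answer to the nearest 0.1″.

Δφ = 16.5″

On a sphere of radius R, 1 rad of latitude = R, so Δφ = ΔN / R = 510.0 / 6378000 = 7.9962e-05 rad = 16.493″.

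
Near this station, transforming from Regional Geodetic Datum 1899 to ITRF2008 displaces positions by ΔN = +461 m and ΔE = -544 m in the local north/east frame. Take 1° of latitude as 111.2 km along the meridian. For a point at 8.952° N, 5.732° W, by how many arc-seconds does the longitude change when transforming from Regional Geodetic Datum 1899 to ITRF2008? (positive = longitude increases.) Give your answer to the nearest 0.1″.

At latitude 8.952°, cos φ = 0.987819.
1° of longitude at this latitude = 111.2 × cos φ = 109.85 km, so Δλ = -544.0 / 109845.5 = -0.0049524° = -17.829″.

Δλ = -17.8″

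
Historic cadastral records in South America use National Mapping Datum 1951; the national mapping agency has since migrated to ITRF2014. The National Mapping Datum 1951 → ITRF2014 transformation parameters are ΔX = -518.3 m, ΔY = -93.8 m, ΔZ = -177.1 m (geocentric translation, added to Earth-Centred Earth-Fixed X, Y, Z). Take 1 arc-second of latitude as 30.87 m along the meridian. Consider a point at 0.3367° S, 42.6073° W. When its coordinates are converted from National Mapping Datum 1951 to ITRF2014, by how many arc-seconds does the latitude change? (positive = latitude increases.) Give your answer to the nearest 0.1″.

Δφ = -5.8″

sin φ = -0.005876, cos φ = 0.999983, sin λ = -0.676970, cos λ = 0.736011.
North component: ΔN = −sin φ cos λ·ΔX − sin φ sin λ·ΔY + cos φ·ΔZ = −(-0.005876)(0.736011)(-518.3) − (-0.005876)(-0.676970)(-93.8) + (0.999983)(-177.1) = -178.97 m.
1° of latitude spans 3600 × 30.87 = 111132 m, so Δφ = -178.97 / 111132 × 3600 = -5.797″.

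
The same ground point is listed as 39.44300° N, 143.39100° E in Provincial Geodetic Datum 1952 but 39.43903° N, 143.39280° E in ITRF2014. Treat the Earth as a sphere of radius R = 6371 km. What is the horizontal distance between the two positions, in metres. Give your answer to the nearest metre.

Δφ = 39.43903° − 39.44300° = -0.00397°; Δλ = 143.39280° − 143.39100° = +0.00180°.
1° along a meridian = πR/180 = 111195 m.
ΔN = Δφ × 111195 = -441.4 m; ΔE = Δλ × 111195 × cos(39.44300°) = +0.00180 × 111195 × 0.772257 = 154.6 m.
Distance = √(ΔE² + ΔN²) = √(154.6² + (-441.4)²) = 467.7 m.

468 m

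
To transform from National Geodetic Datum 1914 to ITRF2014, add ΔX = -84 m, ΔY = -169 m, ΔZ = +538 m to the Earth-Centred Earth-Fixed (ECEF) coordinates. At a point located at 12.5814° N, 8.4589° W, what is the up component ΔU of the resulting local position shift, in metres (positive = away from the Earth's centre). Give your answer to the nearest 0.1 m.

The local up (radial) axis is (cos φ cos λ, cos φ sin λ, sin φ), giving ΔU = -81.091 + 24.263 + 117.191 = 60.36 m.

ΔU = 60.4 m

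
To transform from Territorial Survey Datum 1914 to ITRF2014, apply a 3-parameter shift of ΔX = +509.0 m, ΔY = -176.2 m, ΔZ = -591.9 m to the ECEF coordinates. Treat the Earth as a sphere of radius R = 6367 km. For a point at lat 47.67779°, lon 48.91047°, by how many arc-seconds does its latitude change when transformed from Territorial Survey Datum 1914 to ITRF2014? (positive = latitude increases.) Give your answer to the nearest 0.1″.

Δφ = -17.7″

sin φ = 0.739370, cos φ = 0.673299, sin λ = 0.753684, cos λ = 0.657238.
North component: ΔN = −sin φ cos λ·ΔX − sin φ sin λ·ΔY + cos φ·ΔZ = −(0.739370)(0.657238)(509.0) − (0.739370)(0.753684)(-176.2) + (0.673299)(-591.9) = -547.68 m.
1° of latitude spans πR/180 = 111125 m, so Δφ = -547.68 / 111125 × 3600 = -17.743″.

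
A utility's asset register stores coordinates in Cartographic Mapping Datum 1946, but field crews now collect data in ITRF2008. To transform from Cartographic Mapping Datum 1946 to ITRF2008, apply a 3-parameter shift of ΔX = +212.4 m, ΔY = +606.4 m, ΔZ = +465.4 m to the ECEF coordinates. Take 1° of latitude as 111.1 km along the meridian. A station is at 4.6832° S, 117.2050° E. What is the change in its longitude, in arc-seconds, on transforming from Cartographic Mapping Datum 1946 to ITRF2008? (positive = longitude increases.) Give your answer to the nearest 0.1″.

Δλ = -15.2″

sin φ = -0.081646, cos φ = 0.996661, sin λ = 0.889376, cos λ = -0.457176.
East component: ΔE = −sin λ·ΔX + cos λ·ΔY = −(0.889376)(212.4) + (-0.457176)(606.4) = -466.13 m.
1° of latitude spans 111100 m; at latitude φ, 1° of longitude spans that × cos φ = 110729.1 m, so Δλ = -466.13 / 110729.1 × 3600 = -15.155″.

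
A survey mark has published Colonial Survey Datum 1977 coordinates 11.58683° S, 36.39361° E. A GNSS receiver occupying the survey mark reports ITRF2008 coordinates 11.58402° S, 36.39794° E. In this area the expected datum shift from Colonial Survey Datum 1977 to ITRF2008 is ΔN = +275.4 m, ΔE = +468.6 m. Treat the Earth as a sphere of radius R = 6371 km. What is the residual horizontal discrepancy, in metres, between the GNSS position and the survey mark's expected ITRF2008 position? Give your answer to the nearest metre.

Observed coordinate differences: Δφ = +0.00281°, Δλ = +0.00433°.
Converting to metres (1° lat = 111195 m, cos φ = 0.979621): observed ΔN = 312.5 m, observed ΔE = 471.7 m.
Subtracting the expected shift leaves a residual of 312.5 − (275.4) = 37.1 m north and 471.7 − (468.6) = 3.1 m east.
Residual distance = √(37.1² + 3.1²) = 37.2 m.

37 m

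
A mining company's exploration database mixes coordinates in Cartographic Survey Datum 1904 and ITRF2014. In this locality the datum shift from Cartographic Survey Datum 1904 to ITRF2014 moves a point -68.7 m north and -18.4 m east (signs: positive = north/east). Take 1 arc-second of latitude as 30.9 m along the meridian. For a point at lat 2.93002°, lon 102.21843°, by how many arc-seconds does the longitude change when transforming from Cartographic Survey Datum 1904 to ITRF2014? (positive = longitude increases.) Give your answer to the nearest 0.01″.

At latitude 2.93002°, cos φ = 0.998693.
1″ of longitude at this latitude = 30.90 × cos φ = 30.8596 m, so Δλ = -18.4 / 30.8596 = -0.596″.

Δλ = -0.60″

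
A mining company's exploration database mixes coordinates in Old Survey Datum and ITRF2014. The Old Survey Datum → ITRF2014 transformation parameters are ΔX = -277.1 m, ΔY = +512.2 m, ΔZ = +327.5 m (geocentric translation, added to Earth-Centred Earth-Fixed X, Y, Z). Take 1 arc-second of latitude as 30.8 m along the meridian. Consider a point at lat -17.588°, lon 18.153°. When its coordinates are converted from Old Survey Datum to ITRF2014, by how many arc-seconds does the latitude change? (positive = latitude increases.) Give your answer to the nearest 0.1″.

sin φ = -0.302170, cos φ = 0.953254, sin λ = 0.311556, cos λ = 0.950228.
North component: ΔN = −sin φ cos λ·ΔX − sin φ sin λ·ΔY + cos φ·ΔZ = −(-0.302170)(0.950228)(-277.1) − (-0.302170)(0.311556)(512.2) + (0.953254)(327.5) = 280.85 m.
1° of latitude spans 3600 × 30.80 = 110880 m, so Δφ = 280.85 / 110880 × 3600 = 9.118″.

Δφ = 9.1″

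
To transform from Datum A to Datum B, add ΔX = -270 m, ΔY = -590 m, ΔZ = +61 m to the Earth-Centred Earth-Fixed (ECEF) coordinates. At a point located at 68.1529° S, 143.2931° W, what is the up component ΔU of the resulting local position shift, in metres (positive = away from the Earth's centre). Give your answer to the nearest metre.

The local up (radial) axis is (cos φ cos λ, cos φ sin λ, sin φ), giving ΔU = 80.551 + 131.234 − 56.619 = 155.17 m.

ΔU = 155 m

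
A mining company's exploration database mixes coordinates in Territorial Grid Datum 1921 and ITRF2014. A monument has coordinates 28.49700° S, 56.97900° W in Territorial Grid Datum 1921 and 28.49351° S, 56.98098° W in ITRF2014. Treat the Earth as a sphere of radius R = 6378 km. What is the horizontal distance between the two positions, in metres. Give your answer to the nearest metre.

Δφ = -28.49351° − -28.49700° = +0.00349°; Δλ = -56.98098° − -56.97900° = -0.00198°.
1° along a meridian = πR/180 = 111317 m.
ΔN = Δφ × 111317 = 388.5 m; ΔE = Δλ × 111317 × cos(-28.49700°) = -0.00198 × 111317 × 0.878842 = -193.7 m.
Distance = √(ΔE² + ΔN²) = √((-193.7)² + 388.5²) = 434.1 m.

434 m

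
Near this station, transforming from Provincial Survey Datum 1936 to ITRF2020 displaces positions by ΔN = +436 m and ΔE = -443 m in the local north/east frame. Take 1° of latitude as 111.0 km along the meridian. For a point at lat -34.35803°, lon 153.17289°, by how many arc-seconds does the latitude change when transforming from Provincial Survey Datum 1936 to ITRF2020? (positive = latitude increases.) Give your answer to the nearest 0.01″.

Δφ = 14.14″

1° of latitude = 111.0 km, so Δφ = 436.0 / 111000 = 0.0039279° = 14.141″.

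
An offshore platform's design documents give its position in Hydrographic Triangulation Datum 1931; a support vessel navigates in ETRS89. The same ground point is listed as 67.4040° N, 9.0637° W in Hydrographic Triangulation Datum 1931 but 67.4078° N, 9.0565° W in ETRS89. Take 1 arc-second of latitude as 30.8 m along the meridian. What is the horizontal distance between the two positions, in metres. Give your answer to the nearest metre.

Δφ = 67.4078° − 67.4040° = +0.0038°; Δλ = -9.0565° − -9.0637° = +0.0072°.
1° of latitude = 3600 × 30.80 = 110880 m.
ΔN = Δφ × 110880 = 421.3 m; ΔE = Δλ × 110880 × cos(67.4040°) = +0.0072 × 110880 × 0.384231 = 306.7 m.
Distance = √(ΔE² + ΔN²) = √(306.7² + 421.3²) = 521.2 m.

521 m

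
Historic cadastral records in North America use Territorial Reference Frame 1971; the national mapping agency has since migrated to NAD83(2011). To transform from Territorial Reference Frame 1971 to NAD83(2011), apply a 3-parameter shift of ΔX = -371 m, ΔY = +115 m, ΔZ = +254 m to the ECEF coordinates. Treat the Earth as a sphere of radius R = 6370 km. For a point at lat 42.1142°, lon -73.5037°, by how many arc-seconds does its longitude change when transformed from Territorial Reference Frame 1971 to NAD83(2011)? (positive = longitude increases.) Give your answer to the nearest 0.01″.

Δλ = -14.10″

sin φ = 0.670610, cos φ = 0.741810, sin λ = -0.958838, cos λ = 0.283953.
East component: ΔE = −sin λ·ΔX + cos λ·ΔY = −(-0.958838)(-371) + (0.283953)(115) = -323.07 m.
1° of latitude spans πR/180 = 111177 m; at latitude φ, 1° of longitude spans that × cos φ = 82472.5 m, so Δλ = -323.07 / 82472.5 × 3600 = -14.102″.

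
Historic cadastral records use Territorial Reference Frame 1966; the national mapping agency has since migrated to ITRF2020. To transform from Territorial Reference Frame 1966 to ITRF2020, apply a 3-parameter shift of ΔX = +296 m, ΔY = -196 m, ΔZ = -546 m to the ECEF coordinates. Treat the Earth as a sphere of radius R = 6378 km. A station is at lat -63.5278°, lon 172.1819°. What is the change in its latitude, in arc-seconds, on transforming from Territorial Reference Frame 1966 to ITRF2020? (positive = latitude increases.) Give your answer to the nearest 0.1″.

sin φ = -0.895151, cos φ = 0.445764, sin λ = 0.136029, cos λ = -0.990705.
North component: ΔN = −sin φ cos λ·ΔX − sin φ sin λ·ΔY + cos φ·ΔZ = −(-0.895151)(-0.990705)(296) − (-0.895151)(0.136029)(-196) + (0.445764)(-546) = -529.75 m.
1° of latitude spans πR/180 = 111317 m, so Δφ = -529.75 / 111317 × 3600 = -17.132″.

Δφ = -17.1″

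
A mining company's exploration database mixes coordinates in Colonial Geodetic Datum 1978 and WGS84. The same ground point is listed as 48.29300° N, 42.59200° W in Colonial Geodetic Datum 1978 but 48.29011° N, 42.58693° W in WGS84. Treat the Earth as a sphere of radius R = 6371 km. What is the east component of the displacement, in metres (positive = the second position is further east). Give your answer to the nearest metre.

Δφ = 48.29011° − 48.29300° = -0.00289°; Δλ = -42.58693° − -42.59200° = +0.00507°.
1° along a meridian = πR/180 = 111195 m.
ΔN = Δφ × 111195 = -321.4 m; ΔE = Δλ × 111195 × cos(48.29300°) = +0.00507 × 111195 × 0.665322 = 375.1 m.

ΔE = 375 m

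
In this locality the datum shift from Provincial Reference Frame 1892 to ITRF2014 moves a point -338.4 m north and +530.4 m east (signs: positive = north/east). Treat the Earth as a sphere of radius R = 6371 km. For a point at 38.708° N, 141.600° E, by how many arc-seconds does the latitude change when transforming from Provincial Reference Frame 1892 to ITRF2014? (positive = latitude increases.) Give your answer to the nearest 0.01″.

On a sphere of radius R, 1 rad of latitude = R, so Δφ = ΔN / R = -338.4 / 6371000 = -5.3116e-05 rad = -10.956″.

Δφ = -10.96″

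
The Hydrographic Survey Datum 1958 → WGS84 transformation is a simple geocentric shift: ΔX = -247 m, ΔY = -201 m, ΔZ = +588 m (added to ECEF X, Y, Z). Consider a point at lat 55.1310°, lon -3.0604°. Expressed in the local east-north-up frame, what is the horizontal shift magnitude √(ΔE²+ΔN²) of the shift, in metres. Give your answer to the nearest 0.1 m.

The local east axis at (φ, λ) is (−sin λ, cos λ, 0), so ΔE = −sin(-3.0604°)·(-247) + cos(-3.0604°)·(-201) = -213.90 m.
The local north axis is (−sin φ cos λ, −sin φ sin λ, cos φ), giving ΔN = 202.365 − 8.804 + 336.161 = 529.72 m.
Horizontal magnitude = √(ΔE² + ΔN²) = √((-213.90)² + 529.72²) = 571.28 m.

571.3 m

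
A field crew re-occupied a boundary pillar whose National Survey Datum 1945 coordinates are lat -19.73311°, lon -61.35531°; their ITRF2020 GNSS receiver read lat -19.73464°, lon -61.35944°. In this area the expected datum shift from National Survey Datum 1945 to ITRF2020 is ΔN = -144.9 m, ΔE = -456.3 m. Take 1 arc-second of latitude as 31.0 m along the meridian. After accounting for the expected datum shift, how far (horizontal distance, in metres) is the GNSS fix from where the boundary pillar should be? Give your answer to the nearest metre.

34 m

Observed coordinate differences: Δφ = -0.00153°, Δλ = -0.00413°.
Converting to metres (1° lat = 111600 m, cos φ = 0.941276): observed ΔN = -170.7 m, observed ΔE = -433.8 m.
Subtracting the expected shift leaves a residual of -170.7 − (-144.9) = -25.8 m north and -433.8 − (-456.3) = 22.5 m east.
Residual distance = √((-25.8)² + 22.5²) = 34.2 m.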